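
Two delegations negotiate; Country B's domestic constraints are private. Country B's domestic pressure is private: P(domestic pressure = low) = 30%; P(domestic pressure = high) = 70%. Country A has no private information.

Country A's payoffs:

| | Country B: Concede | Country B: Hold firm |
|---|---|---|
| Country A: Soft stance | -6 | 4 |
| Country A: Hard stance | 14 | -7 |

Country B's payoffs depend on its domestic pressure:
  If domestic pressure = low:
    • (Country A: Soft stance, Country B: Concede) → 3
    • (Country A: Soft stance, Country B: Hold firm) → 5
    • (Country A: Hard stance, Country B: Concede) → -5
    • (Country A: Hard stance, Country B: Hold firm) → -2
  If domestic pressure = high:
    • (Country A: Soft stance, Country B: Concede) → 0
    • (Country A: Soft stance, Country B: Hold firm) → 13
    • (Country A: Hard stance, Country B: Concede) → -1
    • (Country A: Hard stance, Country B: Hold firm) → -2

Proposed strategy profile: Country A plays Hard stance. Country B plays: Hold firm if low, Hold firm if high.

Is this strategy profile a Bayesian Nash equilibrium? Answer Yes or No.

No

Country A plays Hard stance: E[Hard stance] = 0.3·(-7) + 0.7·(-7) = -7; E[Soft stance] = 4. Not best-responding. ✗
Country B (domestic pressure low), facing Hard stance: Concede gives -5, Hold firm gives -2. Proposed Hold firm is best. ✓
Country B (domestic pressure high), facing Hard stance: Concede gives -1, Hold firm gives -2. Proposed Hold firm is not best — profitable deviation exists. ✗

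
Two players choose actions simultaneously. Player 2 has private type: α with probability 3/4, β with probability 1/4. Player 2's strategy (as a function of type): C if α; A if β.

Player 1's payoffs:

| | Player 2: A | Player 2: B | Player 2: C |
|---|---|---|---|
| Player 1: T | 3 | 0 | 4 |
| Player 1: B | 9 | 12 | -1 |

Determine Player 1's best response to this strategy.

T

E[T] = 3/4·(4) + 1/4·(3) = 15/4
E[B] = 3/4·(-1) + 1/4·(9) = 3/2
Best response: T (15/4 is the largest).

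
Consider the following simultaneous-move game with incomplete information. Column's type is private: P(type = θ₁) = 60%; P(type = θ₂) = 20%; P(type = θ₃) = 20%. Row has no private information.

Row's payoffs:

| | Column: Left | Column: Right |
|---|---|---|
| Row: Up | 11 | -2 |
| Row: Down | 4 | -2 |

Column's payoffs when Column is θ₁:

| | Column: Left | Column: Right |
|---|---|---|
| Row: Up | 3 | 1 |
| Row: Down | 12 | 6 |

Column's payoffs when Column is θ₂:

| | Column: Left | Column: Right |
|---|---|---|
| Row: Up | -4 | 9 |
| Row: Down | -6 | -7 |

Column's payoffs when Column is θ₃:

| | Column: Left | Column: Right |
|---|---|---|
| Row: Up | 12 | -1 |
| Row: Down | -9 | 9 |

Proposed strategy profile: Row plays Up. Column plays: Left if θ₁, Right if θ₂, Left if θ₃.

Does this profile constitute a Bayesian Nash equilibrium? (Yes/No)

Yes

A profile is a BNE iff every type of every player is best-responding given beliefs about the other side.
Row plays Up: E[Up] = 0.6·(11) + 0.2·(-2) + 0.2·(11) = 8.4; E[Down] = 2.8. Best-responding. ✓
Column (type θ₁), facing Up: Left gives 3, Right gives 1. Proposed Left is best. ✓
Column (type θ₂), facing Up: Left gives -4, Right gives 9. Proposed Right is best. ✓
Column (type θ₃), facing Up: Left gives 12, Right gives -1. Proposed Left is best. ✓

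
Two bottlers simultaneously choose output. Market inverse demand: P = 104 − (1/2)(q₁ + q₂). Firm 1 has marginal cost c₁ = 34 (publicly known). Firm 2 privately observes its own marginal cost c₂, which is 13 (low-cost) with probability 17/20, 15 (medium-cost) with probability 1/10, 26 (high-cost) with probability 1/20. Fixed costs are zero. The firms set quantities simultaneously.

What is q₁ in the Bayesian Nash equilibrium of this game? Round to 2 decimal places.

Type-c best response for Firm 2: q₂(c) = (104 − c) − q₁/2.
Firm 1 maximizes expected profit; its first-order condition is 104 − q₁ − (1/2)E[q₂] − 34 = 0.
Substituting E[q₂] and solving: E[c₂] = 13.85, so q₁ = (104 − 2·34 + 13.85)/(3/2) = 33.2333.

33.23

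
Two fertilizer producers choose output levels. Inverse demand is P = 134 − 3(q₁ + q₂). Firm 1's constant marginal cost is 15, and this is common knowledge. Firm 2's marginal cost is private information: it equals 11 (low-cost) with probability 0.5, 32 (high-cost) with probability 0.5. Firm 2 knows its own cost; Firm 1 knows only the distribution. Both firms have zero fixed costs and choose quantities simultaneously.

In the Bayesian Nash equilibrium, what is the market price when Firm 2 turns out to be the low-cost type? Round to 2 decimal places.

51.58

Each type of Firm 2 best-responds to q₁; Firm 1 best-responds to the expected q₂ over Firm 2's types.
Firm 2 with cost c maximizes (134 − 3(q₁+q₂) − c)·q₂, giving q₂(c) = (134 − c − 3q₁)/6.
E[c₂] = 0.5·11 + 0.5·32 = 21.5
Firm 1's FOC against E[q₂] yields q₁ = (134 − 2·15 + E[c₂])/9 = (134 − 30 + 21.5)/9 = 13.9444.
q₂(low-cost) = 13.5278, so P = 134 − 3·(13.9444 + 13.5278) = 51.5833.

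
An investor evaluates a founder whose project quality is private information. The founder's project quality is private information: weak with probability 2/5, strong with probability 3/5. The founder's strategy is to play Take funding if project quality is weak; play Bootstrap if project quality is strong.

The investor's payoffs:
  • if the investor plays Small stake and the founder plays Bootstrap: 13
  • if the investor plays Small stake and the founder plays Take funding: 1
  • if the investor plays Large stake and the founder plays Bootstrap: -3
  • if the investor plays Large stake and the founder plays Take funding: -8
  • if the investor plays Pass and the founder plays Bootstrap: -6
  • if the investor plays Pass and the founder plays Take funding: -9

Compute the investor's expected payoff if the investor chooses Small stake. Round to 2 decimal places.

8.20

Take the expectation over the founder's project quality, weighting each type's action by its prior probability.
E[Small stake] = 2/5·1 + 3/5·13 = 2/5 + 39/5 = 41/5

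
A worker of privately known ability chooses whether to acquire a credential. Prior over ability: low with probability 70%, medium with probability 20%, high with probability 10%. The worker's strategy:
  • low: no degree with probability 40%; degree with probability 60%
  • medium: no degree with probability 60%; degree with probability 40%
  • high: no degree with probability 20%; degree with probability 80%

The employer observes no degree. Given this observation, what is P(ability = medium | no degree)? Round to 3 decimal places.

P(no degree) = 0.7·0.4 + 0.2·0.6 + 0.1·0.2 = 0.42
P(medium | no degree) = (0.2·0.6) / 0.42 = 0.12 / 0.42 = 0.285714

0.286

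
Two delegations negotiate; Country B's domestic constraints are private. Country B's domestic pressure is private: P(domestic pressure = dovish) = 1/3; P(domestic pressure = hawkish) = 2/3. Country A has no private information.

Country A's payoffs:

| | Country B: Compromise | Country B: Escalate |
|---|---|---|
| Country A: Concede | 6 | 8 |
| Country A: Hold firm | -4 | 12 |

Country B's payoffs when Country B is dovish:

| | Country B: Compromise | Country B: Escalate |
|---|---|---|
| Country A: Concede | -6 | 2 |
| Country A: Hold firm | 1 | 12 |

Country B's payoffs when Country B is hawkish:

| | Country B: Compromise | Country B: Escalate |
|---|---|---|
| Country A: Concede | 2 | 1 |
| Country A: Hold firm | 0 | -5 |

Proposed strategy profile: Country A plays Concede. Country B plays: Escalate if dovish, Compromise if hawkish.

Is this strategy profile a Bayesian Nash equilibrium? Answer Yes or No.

Yes

A profile is a BNE iff every type of every player is best-responding given beliefs about the other side.
Country A plays Concede: E[Concede] = 1/3·(8) + 2/3·(6) = 20/3; E[Hold firm] = 4/3. Best-responding. ✓
Country B (domestic pressure dovish), facing Concede: Compromise gives -6, Escalate gives 2. Proposed Escalate is best. ✓
Country B (domestic pressure hawkish), facing Concede: Compromise gives 2, Escalate gives 1. Proposed Compromise is best. ✓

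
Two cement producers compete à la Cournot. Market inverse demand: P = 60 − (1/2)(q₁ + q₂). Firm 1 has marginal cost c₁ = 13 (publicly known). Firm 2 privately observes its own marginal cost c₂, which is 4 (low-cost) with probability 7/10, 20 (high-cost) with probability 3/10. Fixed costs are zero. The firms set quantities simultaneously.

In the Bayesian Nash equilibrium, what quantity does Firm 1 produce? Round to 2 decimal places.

28.53

Type-c best response for Firm 2: q₂(c) = (60 − c) − q₁/2.
Firm 1 maximizes expected profit; its first-order condition is 60 − q₁ − (1/2)E[q₂] − 13 = 0.
Substituting E[q₂] and solving: E[c₂] = 8.8, so q₁ = (60 − 2·13 + 8.8)/(3/2) = 28.5333.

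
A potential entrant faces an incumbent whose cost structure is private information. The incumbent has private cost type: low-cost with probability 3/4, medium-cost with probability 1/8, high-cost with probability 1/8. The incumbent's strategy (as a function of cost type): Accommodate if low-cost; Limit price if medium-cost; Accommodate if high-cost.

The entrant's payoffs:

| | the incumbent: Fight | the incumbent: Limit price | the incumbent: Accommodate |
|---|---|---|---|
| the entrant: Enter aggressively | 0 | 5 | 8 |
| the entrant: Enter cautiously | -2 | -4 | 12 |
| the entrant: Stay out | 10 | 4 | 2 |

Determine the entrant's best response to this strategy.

E[Enter aggressively] = 3/4·(8) + 1/8·(5) + 1/8·(8) = 61/8
E[Enter cautiously] = 3/4·(12) + 1/8·(-4) + 1/8·(12) = 10
E[Stay out] = 3/4·(2) + 1/8·(4) + 1/8·(2) = 9/4
Best response: Enter cautiously (10 is the largest).

Enter cautiously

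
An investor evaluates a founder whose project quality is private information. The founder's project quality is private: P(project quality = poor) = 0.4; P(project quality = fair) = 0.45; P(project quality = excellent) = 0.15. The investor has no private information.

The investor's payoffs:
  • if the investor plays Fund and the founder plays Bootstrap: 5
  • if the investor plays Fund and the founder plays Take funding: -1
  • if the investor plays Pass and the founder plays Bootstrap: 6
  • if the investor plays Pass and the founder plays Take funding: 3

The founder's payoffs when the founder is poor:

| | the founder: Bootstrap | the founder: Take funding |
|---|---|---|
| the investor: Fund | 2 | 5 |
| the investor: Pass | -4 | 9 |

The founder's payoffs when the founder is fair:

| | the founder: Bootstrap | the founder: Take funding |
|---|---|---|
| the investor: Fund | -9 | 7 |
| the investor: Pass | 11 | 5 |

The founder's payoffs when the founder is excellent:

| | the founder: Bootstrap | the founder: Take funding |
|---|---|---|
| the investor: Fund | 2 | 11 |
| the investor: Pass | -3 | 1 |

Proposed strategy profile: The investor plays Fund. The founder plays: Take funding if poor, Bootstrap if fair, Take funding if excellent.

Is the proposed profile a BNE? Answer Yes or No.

No

The investor plays Fund: E[Fund] = 0.4·(-1) + 0.45·(5) + 0.15·(-1) = 1.7; E[Pass] = 4.35. Not best-responding. ✗
The founder (project quality poor), facing Fund: Bootstrap gives 2, Take funding gives 5. Proposed Take funding is best. ✓
The founder (project quality fair), facing Fund: Bootstrap gives -9, Take funding gives 7. Proposed Bootstrap is not best — profitable deviation exists. ✗
The founder (project quality excellent), facing Fund: Bootstrap gives 2, Take funding gives 11. Proposed Take funding is best. ✓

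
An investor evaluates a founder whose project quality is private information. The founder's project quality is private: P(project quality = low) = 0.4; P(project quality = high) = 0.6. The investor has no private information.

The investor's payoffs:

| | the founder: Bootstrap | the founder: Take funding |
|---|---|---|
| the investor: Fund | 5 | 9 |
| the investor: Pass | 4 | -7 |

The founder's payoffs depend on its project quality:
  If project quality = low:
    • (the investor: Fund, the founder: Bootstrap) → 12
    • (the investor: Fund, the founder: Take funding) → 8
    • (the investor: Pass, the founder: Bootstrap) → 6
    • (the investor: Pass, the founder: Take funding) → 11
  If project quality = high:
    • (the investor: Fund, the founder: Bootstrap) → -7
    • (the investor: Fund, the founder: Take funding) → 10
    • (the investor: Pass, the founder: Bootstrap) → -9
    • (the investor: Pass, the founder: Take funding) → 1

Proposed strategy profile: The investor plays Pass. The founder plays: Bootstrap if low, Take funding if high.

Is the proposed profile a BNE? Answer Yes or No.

A profile is a BNE iff every type of every player is best-responding given beliefs about the other side.
The investor plays Pass: E[Pass] = 0.4·(4) + 0.6·(-7) = -2.6; E[Fund] = 7.4. Not best-responding. ✗
The founder (project quality low), facing Pass: Bootstrap gives 6, Take funding gives 11. Proposed Bootstrap is not best — profitable deviation exists. ✗
The founder (project quality high), facing Pass: Bootstrap gives -9, Take funding gives 1. Proposed Take funding is best. ✓

No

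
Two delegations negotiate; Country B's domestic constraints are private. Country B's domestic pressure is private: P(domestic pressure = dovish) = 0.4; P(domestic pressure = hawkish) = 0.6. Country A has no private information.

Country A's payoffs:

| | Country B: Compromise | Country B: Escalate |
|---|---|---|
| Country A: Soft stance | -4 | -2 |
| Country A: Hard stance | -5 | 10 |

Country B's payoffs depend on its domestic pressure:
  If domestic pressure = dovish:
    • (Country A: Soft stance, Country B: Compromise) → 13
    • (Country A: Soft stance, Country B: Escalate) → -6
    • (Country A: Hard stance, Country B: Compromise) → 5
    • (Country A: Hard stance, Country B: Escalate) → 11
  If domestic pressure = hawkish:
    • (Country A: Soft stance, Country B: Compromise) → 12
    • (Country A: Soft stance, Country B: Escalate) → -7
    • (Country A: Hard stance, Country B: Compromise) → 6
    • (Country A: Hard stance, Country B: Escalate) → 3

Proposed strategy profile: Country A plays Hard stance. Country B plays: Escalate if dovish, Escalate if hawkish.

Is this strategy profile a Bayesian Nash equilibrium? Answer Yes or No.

No

Country A plays Hard stance: E[Hard stance] = 0.4·(10) + 0.6·(10) = 10; E[Soft stance] = -2. Best-responding. ✓
Country B (domestic pressure dovish), facing Hard stance: Compromise gives 5, Escalate gives 11. Proposed Escalate is best. ✓
Country B (domestic pressure hawkish), facing Hard stance: Compromise gives 6, Escalate gives 3. Proposed Escalate is not best — profitable deviation exists. ✗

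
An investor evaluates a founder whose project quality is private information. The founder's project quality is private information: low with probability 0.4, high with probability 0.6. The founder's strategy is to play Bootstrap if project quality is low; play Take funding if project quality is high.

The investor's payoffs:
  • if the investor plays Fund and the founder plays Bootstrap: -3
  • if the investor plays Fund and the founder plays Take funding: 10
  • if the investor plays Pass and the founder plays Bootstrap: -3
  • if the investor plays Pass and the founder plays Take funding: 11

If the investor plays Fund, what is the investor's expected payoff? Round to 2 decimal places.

4.80

E[Fund] = 0.4·(-3) + 0.6·10 = (-1.2) + 6 = 4.8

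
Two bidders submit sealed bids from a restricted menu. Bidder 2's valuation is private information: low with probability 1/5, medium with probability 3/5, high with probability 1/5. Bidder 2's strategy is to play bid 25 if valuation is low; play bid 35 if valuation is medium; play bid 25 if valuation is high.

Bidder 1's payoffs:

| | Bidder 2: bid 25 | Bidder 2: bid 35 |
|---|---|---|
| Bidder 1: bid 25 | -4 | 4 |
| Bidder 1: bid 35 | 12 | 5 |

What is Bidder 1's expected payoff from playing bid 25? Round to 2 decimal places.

E[bid 25] = 1/5·(-4) + 3/5·4 + 1/5·(-4) = (-4/5) + 12/5 + (-4/5) = 4/5

0.80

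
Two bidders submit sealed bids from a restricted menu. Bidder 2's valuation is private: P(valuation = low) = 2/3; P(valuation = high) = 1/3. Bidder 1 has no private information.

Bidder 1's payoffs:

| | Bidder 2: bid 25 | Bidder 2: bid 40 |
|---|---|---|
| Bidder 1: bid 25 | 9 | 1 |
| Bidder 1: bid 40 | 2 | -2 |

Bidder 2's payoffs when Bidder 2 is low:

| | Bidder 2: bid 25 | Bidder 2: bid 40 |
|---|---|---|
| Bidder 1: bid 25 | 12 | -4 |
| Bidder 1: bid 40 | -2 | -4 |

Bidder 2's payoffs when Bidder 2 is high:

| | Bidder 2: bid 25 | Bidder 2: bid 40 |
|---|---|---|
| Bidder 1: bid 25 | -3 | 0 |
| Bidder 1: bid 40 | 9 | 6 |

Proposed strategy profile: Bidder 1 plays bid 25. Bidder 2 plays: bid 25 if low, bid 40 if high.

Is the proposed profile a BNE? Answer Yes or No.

Yes

A profile is a BNE iff every type of every player is best-responding given beliefs about the other side.
Bidder 1 plays bid 25: E[bid 25] = 2/3·(9) + 1/3·(1) = 19/3; E[bid 40] = 2/3. Best-responding. ✓
Bidder 2 (valuation low), facing bid 25: bid 25 gives 12, bid 40 gives -4. Proposed bid 25 is best. ✓
Bidder 2 (valuation high), facing bid 25: bid 25 gives -3, bid 40 gives 0. Proposed bid 40 is best. ✓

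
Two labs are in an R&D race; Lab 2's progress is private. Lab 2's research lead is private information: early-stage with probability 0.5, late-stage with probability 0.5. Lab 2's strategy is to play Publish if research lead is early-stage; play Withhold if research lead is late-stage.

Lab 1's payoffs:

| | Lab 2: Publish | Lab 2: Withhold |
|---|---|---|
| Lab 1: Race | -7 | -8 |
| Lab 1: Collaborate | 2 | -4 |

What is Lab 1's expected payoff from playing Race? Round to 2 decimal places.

E[Race] = 0.5·(-7) + 0.5·(-8) = (-3.5) + (-4) = -7.5

-7.50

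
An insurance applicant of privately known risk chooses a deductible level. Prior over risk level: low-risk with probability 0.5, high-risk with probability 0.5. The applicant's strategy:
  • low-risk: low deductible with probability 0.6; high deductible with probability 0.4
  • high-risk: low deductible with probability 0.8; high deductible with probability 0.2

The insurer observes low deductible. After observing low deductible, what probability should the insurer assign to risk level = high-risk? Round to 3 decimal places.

P(low deductible) = 0.5·0.6 + 0.5·0.8 = 0.7
P(high-risk | low deductible) = (0.5·0.8) / 0.7 = 0.4 / 0.7 = 0.571429

0.571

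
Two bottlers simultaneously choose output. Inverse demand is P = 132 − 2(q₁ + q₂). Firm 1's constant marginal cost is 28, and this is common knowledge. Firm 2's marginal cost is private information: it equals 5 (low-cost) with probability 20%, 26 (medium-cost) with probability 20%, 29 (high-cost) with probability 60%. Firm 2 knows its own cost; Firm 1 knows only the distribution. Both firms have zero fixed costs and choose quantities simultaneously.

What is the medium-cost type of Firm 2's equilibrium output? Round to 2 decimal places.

Firm 2 with cost c maximizes (132 − 2(q₁+q₂) − c)·q₂, giving q₂(c) = (132 − c − 2q₁)/4.
E[c₂] = 0.2·5 + 0.2·26 + 0.6·29 = 23.6
Firm 1's FOC against E[q₂] yields q₁ = (132 − 2·28 + E[c₂])/6 = (132 − 56 + 23.6)/6 = 16.6.
q₂(medium-cost) = (132 − 26 − 2·16.6)/4 = 18.2.

18.20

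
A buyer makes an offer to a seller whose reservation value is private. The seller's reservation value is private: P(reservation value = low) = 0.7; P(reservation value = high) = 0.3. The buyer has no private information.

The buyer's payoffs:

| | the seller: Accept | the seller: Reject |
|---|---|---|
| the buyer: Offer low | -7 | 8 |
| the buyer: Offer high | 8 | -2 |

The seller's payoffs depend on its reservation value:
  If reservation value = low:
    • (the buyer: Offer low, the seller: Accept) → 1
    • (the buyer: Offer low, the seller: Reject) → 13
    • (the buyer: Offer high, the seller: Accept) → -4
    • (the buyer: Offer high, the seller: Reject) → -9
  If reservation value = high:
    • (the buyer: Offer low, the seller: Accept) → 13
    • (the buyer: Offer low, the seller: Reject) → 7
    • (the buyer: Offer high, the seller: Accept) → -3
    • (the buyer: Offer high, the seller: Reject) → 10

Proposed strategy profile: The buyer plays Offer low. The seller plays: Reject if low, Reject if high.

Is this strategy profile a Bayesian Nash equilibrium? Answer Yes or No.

The buyer plays Offer low: E[Offer low] = 0.7·(8) + 0.3·(8) = 8; E[Offer high] = -2. Best-responding. ✓
The seller (reservation value low), facing Offer low: Accept gives 1, Reject gives 13. Proposed Reject is best. ✓
The seller (reservation value high), facing Offer low: Accept gives 13, Reject gives 7. Proposed Reject is not best — profitable deviation exists. ✗

No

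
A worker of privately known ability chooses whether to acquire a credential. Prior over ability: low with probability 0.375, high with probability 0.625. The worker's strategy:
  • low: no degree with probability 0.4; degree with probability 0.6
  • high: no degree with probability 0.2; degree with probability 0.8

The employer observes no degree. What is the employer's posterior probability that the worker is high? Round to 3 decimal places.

0.455

P(no degree) = 0.375·0.4 + 0.625·0.2 = 0.275
P(high | no degree) = (0.625·0.2) / 0.275 = 0.125 / 0.275 = 0.454545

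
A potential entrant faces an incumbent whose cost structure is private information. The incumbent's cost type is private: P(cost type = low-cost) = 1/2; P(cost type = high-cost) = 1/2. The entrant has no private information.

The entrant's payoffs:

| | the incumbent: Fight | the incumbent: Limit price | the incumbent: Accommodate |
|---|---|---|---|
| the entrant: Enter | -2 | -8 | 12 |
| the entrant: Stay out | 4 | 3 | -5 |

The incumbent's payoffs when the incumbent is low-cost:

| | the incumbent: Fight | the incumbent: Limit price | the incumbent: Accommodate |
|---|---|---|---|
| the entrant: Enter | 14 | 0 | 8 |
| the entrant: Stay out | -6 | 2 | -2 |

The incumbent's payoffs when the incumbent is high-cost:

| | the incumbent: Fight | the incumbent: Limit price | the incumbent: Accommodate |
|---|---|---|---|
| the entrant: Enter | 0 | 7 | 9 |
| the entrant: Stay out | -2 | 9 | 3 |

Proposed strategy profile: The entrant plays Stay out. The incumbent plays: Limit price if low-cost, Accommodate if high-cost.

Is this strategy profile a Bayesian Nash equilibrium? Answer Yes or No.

No

The entrant plays Stay out: E[Stay out] = 1/2·(3) + 1/2·(-5) = -1; E[Enter] = 2. Not best-responding. ✗
The incumbent (cost type low-cost), facing Stay out: Fight gives -6, Limit price gives 2, Accommodate gives -2. Proposed Limit price is best. ✓
The incumbent (cost type high-cost), facing Stay out: Fight gives -2, Limit price gives 9, Accommodate gives 3. Proposed Accommodate is not best — profitable deviation exists. ✗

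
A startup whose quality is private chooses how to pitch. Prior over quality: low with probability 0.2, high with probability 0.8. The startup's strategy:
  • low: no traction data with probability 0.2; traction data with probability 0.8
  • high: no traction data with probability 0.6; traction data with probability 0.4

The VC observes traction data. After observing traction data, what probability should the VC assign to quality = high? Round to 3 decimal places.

P(traction data) = 0.2·0.8 + 0.8·0.4 = 0.48
P(high | traction data) = (0.8·0.4) / 0.48 = 0.32 / 0.48 = 0.666667

0.667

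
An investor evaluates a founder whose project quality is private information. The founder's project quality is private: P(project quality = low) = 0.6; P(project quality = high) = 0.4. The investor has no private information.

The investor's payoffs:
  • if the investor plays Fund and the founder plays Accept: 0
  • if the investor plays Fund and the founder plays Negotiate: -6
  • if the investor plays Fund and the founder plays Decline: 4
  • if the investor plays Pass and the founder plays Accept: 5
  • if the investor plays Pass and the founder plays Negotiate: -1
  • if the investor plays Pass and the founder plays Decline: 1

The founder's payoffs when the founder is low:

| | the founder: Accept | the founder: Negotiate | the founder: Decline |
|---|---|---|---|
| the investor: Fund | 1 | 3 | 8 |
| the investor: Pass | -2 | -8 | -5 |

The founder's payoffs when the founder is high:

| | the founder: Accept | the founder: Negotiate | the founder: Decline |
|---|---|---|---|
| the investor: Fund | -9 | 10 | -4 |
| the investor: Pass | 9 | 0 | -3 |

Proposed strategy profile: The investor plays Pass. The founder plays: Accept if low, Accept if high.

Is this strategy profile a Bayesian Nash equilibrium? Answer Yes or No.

Yes

The investor plays Pass: E[Pass] = 0.6·(5) + 0.4·(5) = 5; E[Fund] = 0. Best-responding. ✓
The founder (project quality low), facing Pass: Accept gives -2, Negotiate gives -8, Decline gives -5. Proposed Accept is best. ✓
The founder (project quality high), facing Pass: Accept gives 9, Negotiate gives 0, Decline gives -3. Proposed Accept is best. ✓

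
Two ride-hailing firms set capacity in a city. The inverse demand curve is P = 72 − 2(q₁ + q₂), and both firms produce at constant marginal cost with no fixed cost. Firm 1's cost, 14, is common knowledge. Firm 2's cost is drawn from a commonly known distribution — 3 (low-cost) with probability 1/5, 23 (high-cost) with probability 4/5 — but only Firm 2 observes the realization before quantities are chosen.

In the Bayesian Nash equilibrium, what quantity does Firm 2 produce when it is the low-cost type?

12

Type-c best response for Firm 2: q₂(c) = (72 − c)/4 − q₁/2.
Firm 1 maximizes expected profit; its first-order condition is 72 − 4q₁ − 2E[q₂] − 14 = 0.
Substituting E[q₂] and solving: E[c₂] = 19, so q₁ = (72 − 2·14 + 19)/6 = 10.5.
q₂(low-cost) = (72 − 3 − 2·10.5)/4 = 12.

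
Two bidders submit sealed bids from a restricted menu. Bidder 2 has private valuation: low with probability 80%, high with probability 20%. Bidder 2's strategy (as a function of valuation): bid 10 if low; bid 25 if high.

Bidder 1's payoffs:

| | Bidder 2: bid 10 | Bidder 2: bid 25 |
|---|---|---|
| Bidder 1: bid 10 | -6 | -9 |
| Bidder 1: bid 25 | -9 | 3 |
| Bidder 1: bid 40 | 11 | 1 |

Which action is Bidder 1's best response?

Compute Bidder 1's expected payoff for each action, taking the expectation over Bidder 2's type.
E[bid 10] = 0.8·(-6) + 0.2·(-9) = -6.6
E[bid 25] = 0.8·(-9) + 0.2·(3) = -6.6
E[bid 40] = 0.8·(11) + 0.2·(1) = 9
Best response: bid 40 (9 is the largest).

bid 40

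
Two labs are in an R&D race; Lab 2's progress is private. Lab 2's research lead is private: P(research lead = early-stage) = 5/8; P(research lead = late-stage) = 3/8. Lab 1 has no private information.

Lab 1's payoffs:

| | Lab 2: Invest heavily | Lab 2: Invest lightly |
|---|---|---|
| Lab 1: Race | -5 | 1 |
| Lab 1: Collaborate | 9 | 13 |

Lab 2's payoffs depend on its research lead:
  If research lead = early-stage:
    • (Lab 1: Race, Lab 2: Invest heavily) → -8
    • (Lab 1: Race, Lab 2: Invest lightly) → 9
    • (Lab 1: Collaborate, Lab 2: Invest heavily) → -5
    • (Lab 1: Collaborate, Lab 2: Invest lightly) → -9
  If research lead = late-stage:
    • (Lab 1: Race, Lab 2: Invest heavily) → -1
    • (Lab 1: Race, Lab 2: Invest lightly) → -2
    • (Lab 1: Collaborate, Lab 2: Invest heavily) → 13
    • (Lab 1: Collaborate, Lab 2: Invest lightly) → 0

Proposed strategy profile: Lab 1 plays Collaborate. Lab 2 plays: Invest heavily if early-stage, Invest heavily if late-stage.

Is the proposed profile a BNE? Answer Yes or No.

Lab 1 plays Collaborate: E[Collaborate] = 5/8·(9) + 3/8·(9) = 9; E[Race] = -5. Best-responding. ✓
Lab 2 (research lead early-stage), facing Collaborate: Invest heavily gives -5, Invest lightly gives -9. Proposed Invest heavily is best. ✓
Lab 2 (research lead late-stage), facing Collaborate: Invest heavily gives 13, Invest lightly gives 0. Proposed Invest heavily is best. ✓

Yes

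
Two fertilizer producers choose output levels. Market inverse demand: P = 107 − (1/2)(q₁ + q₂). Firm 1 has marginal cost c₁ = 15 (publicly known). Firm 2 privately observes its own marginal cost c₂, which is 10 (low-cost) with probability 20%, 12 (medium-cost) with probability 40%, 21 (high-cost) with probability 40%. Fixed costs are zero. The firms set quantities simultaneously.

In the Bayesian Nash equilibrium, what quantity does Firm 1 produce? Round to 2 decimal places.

Each type of Firm 2 best-responds to q₁; Firm 1 best-responds to the expected q₂ over Firm 2's types.
Firm 2 with cost c maximizes (107 − (1/2)(q₁+q₂) − c)·q₂, giving q₂(c) = (107 − c − (1/2)q₁).
E[c₂] = 0.2·10 + 0.4·12 + 0.4·21 = 15.2
Firm 1's FOC against E[q₂] yields q₁ = (107 − 2·15 + E[c₂])/(3/2) = (107 − 30 + 15.2)/(3/2) = 61.4667.

61.47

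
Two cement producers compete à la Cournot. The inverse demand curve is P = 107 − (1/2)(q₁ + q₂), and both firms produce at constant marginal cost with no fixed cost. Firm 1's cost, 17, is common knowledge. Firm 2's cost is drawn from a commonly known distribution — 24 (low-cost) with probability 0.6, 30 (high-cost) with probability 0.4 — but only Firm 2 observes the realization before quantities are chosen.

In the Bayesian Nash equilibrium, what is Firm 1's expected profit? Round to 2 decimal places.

Each type of Firm 2 best-responds to q₁; Firm 1 best-responds to the expected q₂ over Firm 2's types.
Firm 2 with cost c maximizes (107 − (1/2)(q₁+q₂) − c)·q₂, giving q₂(c) = (107 − c − (1/2)q₁).
E[c₂] = 0.6·24 + 0.4·30 = 26.4
Firm 1's FOC against E[q₂] yields q₁ = (107 − 2·17 + E[c₂])/(3/2) = (107 − 34 + 26.4)/(3/2) = 66.2667.
E[P] = 107 − (1/2)·(q₁ + E[q₂]) = 50.1333; Firm 1's expected profit = (E[P] − 17)·q₁ = (50.1333 − 17)·66.2667 = 2195.64.

2195.64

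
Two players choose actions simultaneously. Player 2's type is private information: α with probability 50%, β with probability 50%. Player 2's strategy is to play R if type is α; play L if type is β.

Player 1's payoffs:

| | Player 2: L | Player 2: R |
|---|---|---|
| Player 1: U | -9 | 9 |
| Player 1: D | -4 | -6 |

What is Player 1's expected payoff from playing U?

E[U] = 0.5·9 + 0.5·(-9) = 4.5 + (-4.5) = 0

0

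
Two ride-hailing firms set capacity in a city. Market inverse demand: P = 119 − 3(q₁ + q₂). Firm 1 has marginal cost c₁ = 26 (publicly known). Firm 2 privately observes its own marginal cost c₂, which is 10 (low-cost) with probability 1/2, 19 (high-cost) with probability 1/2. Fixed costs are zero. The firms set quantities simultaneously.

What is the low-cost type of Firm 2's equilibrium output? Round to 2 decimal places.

Firm 2 with cost c maximizes (119 − 3(q₁+q₂) − c)·q₂, giving q₂(c) = (119 − c − 3q₁)/6.
E[c₂] = 1/2·10 + 1/2·19 = 14.5
Firm 1's FOC against E[q₂] yields q₁ = (119 − 2·26 + E[c₂])/9 = (119 − 52 + 14.5)/9 = 9.05556.
q₂(low-cost) = (119 − 10 − 3·9.05556)/6 = 13.6389.

13.64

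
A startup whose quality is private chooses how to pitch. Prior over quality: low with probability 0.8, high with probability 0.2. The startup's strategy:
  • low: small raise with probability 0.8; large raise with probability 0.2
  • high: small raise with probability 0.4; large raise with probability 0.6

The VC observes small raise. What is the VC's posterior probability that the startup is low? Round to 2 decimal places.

P(small raise) = 0.8·0.8 + 0.2·0.4 = 0.72
P(low | small raise) = (0.8·0.8) / 0.72 = 0.64 / 0.72 = 0.888889

0.89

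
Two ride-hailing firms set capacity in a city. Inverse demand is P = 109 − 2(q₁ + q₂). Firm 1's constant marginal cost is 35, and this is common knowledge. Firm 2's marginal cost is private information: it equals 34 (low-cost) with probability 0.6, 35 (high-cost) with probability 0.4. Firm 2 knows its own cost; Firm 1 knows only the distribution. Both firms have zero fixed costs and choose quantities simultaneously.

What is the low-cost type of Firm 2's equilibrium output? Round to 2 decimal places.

Firm 2 with cost c maximizes (109 − 2(q₁+q₂) − c)·q₂, giving q₂(c) = (109 − c − 2q₁)/4.
E[c₂] = 0.6·34 + 0.4·35 = 34.4
Firm 1's FOC against E[q₂] yields q₁ = (109 − 2·35 + E[c₂])/6 = (109 − 70 + 34.4)/6 = 12.2333.
q₂(low-cost) = (109 − 34 − 2·12.2333)/4 = 12.6333.

12.63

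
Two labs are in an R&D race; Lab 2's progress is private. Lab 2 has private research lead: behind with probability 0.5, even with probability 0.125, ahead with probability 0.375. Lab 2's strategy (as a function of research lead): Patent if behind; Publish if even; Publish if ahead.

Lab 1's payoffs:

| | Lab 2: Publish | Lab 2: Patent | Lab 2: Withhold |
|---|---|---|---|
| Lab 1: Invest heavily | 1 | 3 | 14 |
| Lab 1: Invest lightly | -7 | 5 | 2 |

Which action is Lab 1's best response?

Compute Lab 1's expected payoff for each action, taking the expectation over Lab 2's type.
E[Invest heavily] = 0.5·(3) + 0.125·(1) + 0.375·(1) = 2
E[Invest lightly] = 0.5·(5) + 0.125·(-7) + 0.375·(-7) = -1
Best response: Invest heavily (2 is the largest).

Invest heavily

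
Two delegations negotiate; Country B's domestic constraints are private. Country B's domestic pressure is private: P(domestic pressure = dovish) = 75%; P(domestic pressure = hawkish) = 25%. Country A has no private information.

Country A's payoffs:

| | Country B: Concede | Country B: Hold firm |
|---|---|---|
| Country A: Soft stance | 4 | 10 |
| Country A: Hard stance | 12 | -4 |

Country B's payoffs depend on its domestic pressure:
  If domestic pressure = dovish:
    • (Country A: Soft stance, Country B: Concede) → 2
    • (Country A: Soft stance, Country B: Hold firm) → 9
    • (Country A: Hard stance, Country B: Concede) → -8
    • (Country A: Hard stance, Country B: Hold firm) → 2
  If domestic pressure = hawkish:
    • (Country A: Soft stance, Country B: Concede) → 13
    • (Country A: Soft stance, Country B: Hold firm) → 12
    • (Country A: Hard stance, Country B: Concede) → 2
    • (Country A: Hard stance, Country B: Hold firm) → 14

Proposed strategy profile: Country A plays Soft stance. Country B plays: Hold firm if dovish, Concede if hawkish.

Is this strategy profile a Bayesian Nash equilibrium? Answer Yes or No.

Yes

Country A plays Soft stance: E[Soft stance] = 0.75·(10) + 0.25·(4) = 8.5; E[Hard stance] = 0. Best-responding. ✓
Country B (domestic pressure dovish), facing Soft stance: Concede gives 2, Hold firm gives 9. Proposed Hold firm is best. ✓
Country B (domestic pressure hawkish), facing Soft stance: Concede gives 13, Hold firm gives 12. Proposed Concede is best. ✓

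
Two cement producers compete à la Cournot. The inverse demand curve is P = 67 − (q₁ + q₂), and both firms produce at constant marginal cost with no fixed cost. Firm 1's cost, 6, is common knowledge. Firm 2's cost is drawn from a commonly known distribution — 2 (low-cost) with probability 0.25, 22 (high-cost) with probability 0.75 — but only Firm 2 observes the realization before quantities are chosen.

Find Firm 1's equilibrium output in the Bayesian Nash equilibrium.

24

Firm 2 with cost c maximizes (67 − (q₁+q₂) − c)·q₂, giving q₂(c) = (67 − c − q₁)/2.
E[c₂] = 0.25·2 + 0.75·22 = 17
Firm 1's FOC against E[q₂] yields q₁ = (67 − 2·6 + E[c₂])/3 = (67 − 12 + 17)/3 = 24.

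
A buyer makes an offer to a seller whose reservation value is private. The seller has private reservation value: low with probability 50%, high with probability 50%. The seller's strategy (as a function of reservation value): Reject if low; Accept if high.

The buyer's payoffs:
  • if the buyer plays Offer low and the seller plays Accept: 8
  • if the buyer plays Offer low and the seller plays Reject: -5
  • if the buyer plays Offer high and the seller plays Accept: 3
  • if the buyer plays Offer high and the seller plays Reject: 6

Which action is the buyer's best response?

E[Offer low] = 0.5·(-5) + 0.5·(8) = 1.5
E[Offer high] = 0.5·(6) + 0.5·(3) = 4.5
Best response: Offer high (4.5 is the largest).

Offer high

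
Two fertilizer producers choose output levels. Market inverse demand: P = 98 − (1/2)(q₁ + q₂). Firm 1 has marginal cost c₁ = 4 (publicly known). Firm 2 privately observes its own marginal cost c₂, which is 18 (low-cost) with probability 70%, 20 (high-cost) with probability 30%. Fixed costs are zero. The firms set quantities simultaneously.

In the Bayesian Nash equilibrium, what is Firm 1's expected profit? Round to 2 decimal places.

Type-c best response for Firm 2: q₂(c) = (98 − c) − q₁/2.
Firm 1 maximizes expected profit; its first-order condition is 98 − q₁ − (1/2)E[q₂] − 4 = 0.
Substituting E[q₂] and solving: E[c₂] = 18.6, so q₁ = (98 − 2·4 + 18.6)/(3/2) = 72.4.
E[P] = 98 − (1/2)·(q₁ + E[q₂]) = 40.2; Firm 1's expected profit = (E[P] − 4)·q₁ = (40.2 − 4)·72.4 = 2620.88.

2620.88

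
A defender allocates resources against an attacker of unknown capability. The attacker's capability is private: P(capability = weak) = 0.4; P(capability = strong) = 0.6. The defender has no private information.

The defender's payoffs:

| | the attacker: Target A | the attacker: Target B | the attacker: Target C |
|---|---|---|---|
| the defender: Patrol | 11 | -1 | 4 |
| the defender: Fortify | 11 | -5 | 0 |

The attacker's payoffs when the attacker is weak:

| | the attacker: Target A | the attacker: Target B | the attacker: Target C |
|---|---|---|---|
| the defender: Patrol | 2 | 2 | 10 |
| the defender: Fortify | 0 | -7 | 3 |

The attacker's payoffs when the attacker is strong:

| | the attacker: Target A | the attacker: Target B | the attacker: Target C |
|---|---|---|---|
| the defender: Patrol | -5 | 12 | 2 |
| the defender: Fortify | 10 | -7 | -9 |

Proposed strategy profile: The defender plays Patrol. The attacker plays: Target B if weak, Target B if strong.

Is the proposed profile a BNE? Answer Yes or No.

No

A profile is a BNE iff every type of every player is best-responding given beliefs about the other side.
The defender plays Patrol: E[Patrol] = 0.4·(-1) + 0.6·(-1) = -1; E[Fortify] = -5. Best-responding. ✓
The attacker (capability weak), facing Patrol: Target A gives 2, Target B gives 2, Target C gives 10. Proposed Target B is not best — profitable deviation exists. ✗
The attacker (capability strong), facing Patrol: Target A gives -5, Target B gives 12, Target C gives 2. Proposed Target B is best. ✓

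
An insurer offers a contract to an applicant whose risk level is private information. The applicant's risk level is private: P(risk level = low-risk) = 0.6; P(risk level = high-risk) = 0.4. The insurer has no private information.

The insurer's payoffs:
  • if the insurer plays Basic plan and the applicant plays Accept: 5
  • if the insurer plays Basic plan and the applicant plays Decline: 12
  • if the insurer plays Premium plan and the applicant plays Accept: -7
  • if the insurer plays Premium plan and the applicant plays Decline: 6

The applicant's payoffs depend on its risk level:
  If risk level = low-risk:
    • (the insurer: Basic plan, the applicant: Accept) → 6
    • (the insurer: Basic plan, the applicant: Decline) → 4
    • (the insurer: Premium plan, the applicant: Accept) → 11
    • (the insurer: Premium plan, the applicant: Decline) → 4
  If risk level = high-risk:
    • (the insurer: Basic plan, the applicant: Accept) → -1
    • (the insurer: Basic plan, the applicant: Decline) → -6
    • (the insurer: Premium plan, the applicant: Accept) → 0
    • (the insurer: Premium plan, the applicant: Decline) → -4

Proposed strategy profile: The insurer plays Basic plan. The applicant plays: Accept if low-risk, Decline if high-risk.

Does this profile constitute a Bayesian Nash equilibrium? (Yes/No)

No

The insurer plays Basic plan: E[Basic plan] = 0.6·(5) + 0.4·(12) = 7.8; E[Premium plan] = -1.8. Best-responding. ✓
The applicant (risk level low-risk), facing Basic plan: Accept gives 6, Decline gives 4. Proposed Accept is best. ✓
The applicant (risk level high-risk), facing Basic plan: Accept gives -1, Decline gives -6. Proposed Decline is not best — profitable deviation exists. ✗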